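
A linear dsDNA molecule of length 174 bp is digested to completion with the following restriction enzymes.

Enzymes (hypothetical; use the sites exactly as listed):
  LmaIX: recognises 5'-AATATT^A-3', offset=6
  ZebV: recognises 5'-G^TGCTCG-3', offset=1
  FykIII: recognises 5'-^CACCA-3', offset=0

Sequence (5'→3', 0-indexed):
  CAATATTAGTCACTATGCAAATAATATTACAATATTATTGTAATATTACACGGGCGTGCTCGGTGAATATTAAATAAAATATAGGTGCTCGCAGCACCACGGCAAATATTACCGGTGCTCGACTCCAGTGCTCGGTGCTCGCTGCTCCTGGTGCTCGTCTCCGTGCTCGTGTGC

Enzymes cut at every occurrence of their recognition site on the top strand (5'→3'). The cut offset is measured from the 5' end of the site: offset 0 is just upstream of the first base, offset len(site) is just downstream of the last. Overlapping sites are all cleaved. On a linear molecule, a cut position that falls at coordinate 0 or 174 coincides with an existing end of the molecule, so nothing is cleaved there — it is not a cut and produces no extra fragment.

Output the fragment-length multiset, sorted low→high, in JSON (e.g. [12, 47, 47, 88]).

Per-enzyme occurrences:
  LmaIX AATATTA/6: at [1, 22, 30, 41, 65, 104] ⇒ [7, 28, 36, 47, 71, 110]
  ZebV GTGCTCG/1: at [55, 84, 114, 127, 134, 150, 162] ⇒ [56, 85, 115, 128, 135, 151, 163]
  FykIII CACCA/0: at [94] ⇒ [94]

Pooled cuts: [7, 28, 36, 47, 56, 71, 85, 94, 110, 115, 128, 135, 151, 163]

Fragments:
  [0,7): 7 bp
  [7,28): 21 bp
  [28,36): 8 bp
  [36,47): 11 bp
  [47,56): 9 bp
  [56,71): 15 bp
  [71,85): 14 bp
  [85,94): 9 bp
  [94,110): 16 bp
  [110,115): 5 bp
  [115,128): 13 bp
  [128,135): 7 bp
  [135,151): 16 bp
  [151,163): 12 bp
  [163,174): 11 bp

[5,7,7,8,9,9,11,11,12,13,14,15,16,16,21]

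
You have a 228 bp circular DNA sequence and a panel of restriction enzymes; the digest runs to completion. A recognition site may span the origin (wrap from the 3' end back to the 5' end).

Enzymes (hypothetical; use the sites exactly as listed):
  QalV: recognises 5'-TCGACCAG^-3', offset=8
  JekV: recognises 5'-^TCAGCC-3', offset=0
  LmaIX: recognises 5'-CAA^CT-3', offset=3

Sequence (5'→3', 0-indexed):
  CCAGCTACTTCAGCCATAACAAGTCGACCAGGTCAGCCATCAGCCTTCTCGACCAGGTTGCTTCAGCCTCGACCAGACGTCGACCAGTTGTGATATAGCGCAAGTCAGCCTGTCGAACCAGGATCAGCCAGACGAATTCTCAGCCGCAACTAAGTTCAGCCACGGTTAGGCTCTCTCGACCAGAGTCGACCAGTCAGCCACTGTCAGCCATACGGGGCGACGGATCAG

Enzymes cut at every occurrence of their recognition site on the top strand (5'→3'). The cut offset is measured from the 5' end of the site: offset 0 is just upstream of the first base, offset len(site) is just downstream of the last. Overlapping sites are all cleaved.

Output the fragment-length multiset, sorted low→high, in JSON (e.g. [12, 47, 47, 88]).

Per-enzyme occurrences:
  QalV (TCGACCAG, off=8): starts [23, 48, 68, 79, 175, 185] → cuts [31, 56, 76, 87, 183, 193]
  JekV (TCAGCC, off=0): starts [9, 32, 39, 62, 104, 123, 139, 155, 193, 203, 224] → cuts [9, 32, 39, 62, 104, 123, 139, 155, 193, 203, 224]
  LmaIX (CAACT, off=3): starts [146] → cuts [149]

All cut coordinates (distinct, sorted): [9, 31, 32, 39, 56, 62, 76, 87, 104, 123, 139, 149, 155, 183, 193, 203, 224]

Fragments:
  9→31: 22 bp
  31→32: 1 bp
  32→39: 7 bp
  39→56: 17 bp
  56→62: 6 bp
  62→76: 14 bp
  76→87: 11 bp
  87→104: 17 bp
  104→123: 19 bp
  123→139: 16 bp
  139→149: 10 bp
  149→155: 6 bp
  155→183: 28 bp
  183→193: 10 bp
  193→203: 10 bp
  203→224: 21 bp
  224→9 (wrap): 228-224+9 = 13 bp

[1,6,6,7,10,10,10,11,13,14,16,17,17,19,21,22,28]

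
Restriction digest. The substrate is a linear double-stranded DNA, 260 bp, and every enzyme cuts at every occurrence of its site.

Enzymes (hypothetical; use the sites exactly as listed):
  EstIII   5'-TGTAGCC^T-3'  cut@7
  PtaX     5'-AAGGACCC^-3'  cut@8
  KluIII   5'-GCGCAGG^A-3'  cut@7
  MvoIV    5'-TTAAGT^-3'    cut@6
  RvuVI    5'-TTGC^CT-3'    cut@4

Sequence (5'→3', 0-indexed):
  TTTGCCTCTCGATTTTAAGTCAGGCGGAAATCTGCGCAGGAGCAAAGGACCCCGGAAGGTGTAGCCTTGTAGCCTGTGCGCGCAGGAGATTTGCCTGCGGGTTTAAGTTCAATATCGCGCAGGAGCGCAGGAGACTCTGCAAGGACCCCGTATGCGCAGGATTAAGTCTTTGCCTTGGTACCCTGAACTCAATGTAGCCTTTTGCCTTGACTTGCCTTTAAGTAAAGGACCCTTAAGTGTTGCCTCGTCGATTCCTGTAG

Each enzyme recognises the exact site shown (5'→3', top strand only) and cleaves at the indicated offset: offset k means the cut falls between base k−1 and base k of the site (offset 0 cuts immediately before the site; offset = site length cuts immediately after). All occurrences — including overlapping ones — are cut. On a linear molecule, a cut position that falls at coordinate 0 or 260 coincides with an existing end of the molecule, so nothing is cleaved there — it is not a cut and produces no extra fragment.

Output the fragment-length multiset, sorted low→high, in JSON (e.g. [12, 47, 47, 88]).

Per-enzyme occurrences:
  EstIII (TGTAGCCT, off=7): starts [59, 67, 192] → cuts [66, 74, 199]
  PtaX (AAGGACCC, off=8): starts [44, 140, 224] → cuts [52, 148, 232]
  KluIII (GCGCAGGA, off=7): starts [33, 79, 116, 124, 153] → cuts [40, 86, 123, 131, 160]
  MvoIV (TTAAGT, off=6): starts [14, 102, 161, 217, 232] → cuts [20, 108, 167, 223, 238]
  RvuVI (TTGCCT, off=4): starts [1, 90, 169, 201, 211, 239] → cuts [5, 94, 173, 205, 215, 243]

Pooled cuts: [5, 20, 40, 52, 66, 74, 86, 94, 108, 123, 131, 148, 160, 167, 173, 199, 205, 215, 223, 232, 238, 243]

Fragment lengths:
  [0,5): 5 bp
  [5,20): 15 bp
  [20,40): 20 bp
  [40,52): 12 bp
  [52,66): 14 bp
  [66,74): 8 bp
  [74,86): 12 bp
  [86,94): 8 bp
  [94,108): 14 bp
  [108,123): 15 bp
  [123,131): 8 bp
  [131,148): 17 bp
  [148,160): 12 bp
  [160,167): 7 bp
  [167,173): 6 bp
  [173,199): 26 bp
  [199,205): 6 bp
  [205,215): 10 bp
  [215,223): 8 bp
  [223,232): 9 bp
  [232,238): 6 bp
  [238,243): 5 bp
  [243,260): 17 bp

[5,5,6,6,6,7,8,8,8,8,9,10,12,12,12,14,14,15,15,17,17,20,26]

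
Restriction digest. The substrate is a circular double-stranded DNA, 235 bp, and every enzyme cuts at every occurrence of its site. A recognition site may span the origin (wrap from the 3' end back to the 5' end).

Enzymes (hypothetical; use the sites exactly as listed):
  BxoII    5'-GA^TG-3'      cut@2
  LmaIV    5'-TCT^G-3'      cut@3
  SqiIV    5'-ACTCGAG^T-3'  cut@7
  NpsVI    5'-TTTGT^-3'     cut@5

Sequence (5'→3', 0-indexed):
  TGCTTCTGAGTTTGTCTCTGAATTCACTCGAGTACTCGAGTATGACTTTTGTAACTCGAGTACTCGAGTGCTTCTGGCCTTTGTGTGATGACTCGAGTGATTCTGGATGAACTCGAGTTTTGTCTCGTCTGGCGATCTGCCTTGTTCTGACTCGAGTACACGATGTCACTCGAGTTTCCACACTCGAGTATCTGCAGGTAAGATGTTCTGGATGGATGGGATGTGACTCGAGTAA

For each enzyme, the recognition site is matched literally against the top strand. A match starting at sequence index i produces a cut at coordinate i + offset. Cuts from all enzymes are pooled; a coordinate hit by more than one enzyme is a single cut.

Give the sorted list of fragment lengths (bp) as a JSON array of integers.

[3,3,4,4,4,5,5,6,6,7,7,7,7,8,8,8,8,8,8,9,9,10,10,10,10,11,11,12,13,14]

Per-enzyme occurrences:
  BxoII GATG/2: at [86, 105, 161, 201, 210, 214, 219] ⇒ [88, 107, 163, 203, 212, 216, 221]
  LmaIV TCTG/3: at [4, 16, 72, 101, 127, 135, 145, 190, 206] ⇒ [7, 19, 75, 104, 130, 138, 148, 193, 209]
  SqiIV ACTCGAGT/7: at [25, 33, 53, 61, 90, 110, 149, 167, 181, 225] ⇒ [32, 40, 60, 68, 97, 117, 156, 174, 188, 232]
  NpsVI TTTGT/5: at [10, 47, 79, 118] ⇒ [15, 52, 84, 123]

Pooled cuts: [7, 15, 19, 32, 40, 52, 60, 68, 75, 84, 88, 97, 104, 107, 117, 123, 130, 138, 148, 156, 163, 174, 188, 193, 203, 209, 212, 216, 221, 232]

Fragment lengths:
  7→15: 8 bp
  15→19: 4 bp
  19→32: 13 bp
  32→40: 8 bp
  40→52: 12 bp
  52→60: 8 bp
  60→68: 8 bp
  68→75: 7 bp
  75→84: 9 bp
  84→88: 4 bp
  88→97: 9 bp
  97→104: 7 bp
  104→107: 3 bp
  107→117: 10 bp
  117→123: 6 bp
  123→130: 7 bp
  130→138: 8 bp
  138→148: 10 bp
  148→156: 8 bp
  156→163: 7 bp
  163→174: 11 bp
  174→188: 14 bp
  188→193: 5 bp
  193→203: 10 bp
  203→209: 6 bp
  209→212: 3 bp
  212→216: 4 bp
  216→221: 5 bp
  221→232: 11 bp
  232→7 (wrap): 235-232+7 = 10 bp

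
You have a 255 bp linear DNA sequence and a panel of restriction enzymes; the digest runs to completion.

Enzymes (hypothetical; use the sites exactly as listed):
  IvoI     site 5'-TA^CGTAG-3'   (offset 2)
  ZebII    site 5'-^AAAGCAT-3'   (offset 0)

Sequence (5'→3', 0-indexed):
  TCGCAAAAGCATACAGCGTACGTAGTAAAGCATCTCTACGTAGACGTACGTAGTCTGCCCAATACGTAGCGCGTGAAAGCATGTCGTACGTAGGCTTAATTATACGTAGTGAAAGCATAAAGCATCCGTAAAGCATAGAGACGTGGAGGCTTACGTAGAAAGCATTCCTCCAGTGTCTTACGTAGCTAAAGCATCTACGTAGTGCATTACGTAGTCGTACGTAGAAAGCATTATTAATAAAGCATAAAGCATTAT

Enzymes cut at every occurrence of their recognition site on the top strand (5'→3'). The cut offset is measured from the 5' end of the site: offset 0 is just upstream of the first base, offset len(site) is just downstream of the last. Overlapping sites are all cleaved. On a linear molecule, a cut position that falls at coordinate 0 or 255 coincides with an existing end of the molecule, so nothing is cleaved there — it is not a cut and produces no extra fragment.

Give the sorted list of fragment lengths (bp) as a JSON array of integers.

Site scan:
  IvoI (TACGTAG, off=2): starts [18, 36, 46, 62, 86, 102, 151, 178, 195, 207, 217] → cuts [20, 38, 48, 64, 88, 104, 153, 180, 197, 209, 219]
  ZebII (AAAGCAT, off=0): starts [5, 26, 75, 111, 118, 129, 158, 187, 224, 238, 245] → cuts [5, 26, 75, 111, 118, 129, 158, 187, 224, 238, 245]

Pooled cuts: [5, 20, 26, 38, 48, 64, 75, 88, 104, 111, 118, 129, 153, 158, 180, 187, 197, 209, 219, 224, 238, 245]

Fragment lengths:
  [0,5): 5 bp
  [5,20): 15 bp
  [20,26): 6 bp
  [26,38): 12 bp
  [38,48): 10 bp
  [48,64): 16 bp
  [64,75): 11 bp
  [75,88): 13 bp
  [88,104): 16 bp
  [104,111): 7 bp
  [111,118): 7 bp
  [118,129): 11 bp
  [129,153): 24 bp
  [153,158): 5 bp
  [158,180): 22 bp
  [180,187): 7 bp
  [187,197): 10 bp
  [197,209): 12 bp
  [209,219): 10 bp
  [219,224): 5 bp
  [224,238): 14 bp
  [238,245): 7 bp
  [245,255): 10 bp

[5,5,5,6,7,7,7,7,10,10,10,10,11,11,12,12,13,14,15,16,16,22,24]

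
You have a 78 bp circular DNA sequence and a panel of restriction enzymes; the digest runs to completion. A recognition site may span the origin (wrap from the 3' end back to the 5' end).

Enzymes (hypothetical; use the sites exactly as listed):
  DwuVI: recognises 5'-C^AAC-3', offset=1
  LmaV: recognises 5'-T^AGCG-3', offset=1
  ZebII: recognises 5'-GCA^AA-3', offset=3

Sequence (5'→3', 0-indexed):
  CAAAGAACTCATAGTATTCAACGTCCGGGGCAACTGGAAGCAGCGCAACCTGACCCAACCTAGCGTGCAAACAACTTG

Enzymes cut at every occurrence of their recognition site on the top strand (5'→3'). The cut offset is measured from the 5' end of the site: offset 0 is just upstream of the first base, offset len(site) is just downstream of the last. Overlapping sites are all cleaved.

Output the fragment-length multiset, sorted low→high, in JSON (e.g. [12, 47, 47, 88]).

[3,5,8,8,10,12,15,17]

Per-enzyme occurrences:
  DwuVI (CAAC, off=1): starts [18, 30, 45, 55, 71] → cuts [19, 31, 46, 56, 72]
  LmaV (TAGCG, off=1): starts [60] → cuts [61]
  ZebII (GCAAA, off=3): starts [66, 77] → cuts [2, 69]

All cut coordinates (distinct, sorted): [2, 19, 31, 46, 56, 61, 69, 72]

Fragments:
  2→19: 17 bp
  19→31: 12 bp
  31→46: 15 bp
  46→56: 10 bp
  56→61: 5 bp
  61→69: 8 bp
  69→72: 3 bp
  72→2 (wrap): 78-72+2 = 8 bp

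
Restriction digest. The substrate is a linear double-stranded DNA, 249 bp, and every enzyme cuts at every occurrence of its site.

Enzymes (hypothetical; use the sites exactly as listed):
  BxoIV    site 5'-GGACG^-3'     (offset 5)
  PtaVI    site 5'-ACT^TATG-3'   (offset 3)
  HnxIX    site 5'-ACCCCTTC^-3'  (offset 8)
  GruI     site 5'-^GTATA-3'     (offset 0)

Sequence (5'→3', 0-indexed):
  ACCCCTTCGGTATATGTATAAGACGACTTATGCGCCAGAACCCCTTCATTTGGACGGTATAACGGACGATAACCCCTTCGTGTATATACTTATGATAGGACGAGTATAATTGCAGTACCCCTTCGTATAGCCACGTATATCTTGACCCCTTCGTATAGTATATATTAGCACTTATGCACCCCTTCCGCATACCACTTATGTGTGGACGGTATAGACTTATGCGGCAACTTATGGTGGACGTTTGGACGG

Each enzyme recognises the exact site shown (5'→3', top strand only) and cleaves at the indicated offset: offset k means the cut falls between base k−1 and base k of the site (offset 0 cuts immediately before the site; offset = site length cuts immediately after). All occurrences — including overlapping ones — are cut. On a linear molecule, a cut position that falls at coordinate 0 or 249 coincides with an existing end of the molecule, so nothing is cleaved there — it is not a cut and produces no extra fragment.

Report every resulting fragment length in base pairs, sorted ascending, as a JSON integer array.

Site scan:
  BxoIV (GGACG, off=5): starts [51, 63, 97, 203, 235, 243] → cuts [56, 68, 102, 208, 240, 248]
  PtaVI (ACTTATG, off=3): starts [25, 87, 169, 193, 214, 226] → cuts [28, 90, 172, 196, 217, 229]
  HnxIX (ACCCCTTC, off=8): starts [0, 39, 71, 116, 144, 177] → cuts [8, 47, 79, 124, 152, 185]
  GruI (GTATA, off=0): starts [9, 15, 56, 81, 103, 124, 134, 152, 157, 208] → cuts [9, 15, 56, 81, 103, 124, 134, 152, 157, 208]

Pooled cuts: [8, 9, 15, 28, 47, 56, 68, 79, 81, 90, 102, 103, 124, 134, 152, 157, 172, 185, 196, 208, 217, 229, 240, 248]

Fragments:
  [0,8): 8 bp
  [8,9): 1 bp
  [9,15): 6 bp
  [15,28): 13 bp
  [28,47): 19 bp
  [47,56): 9 bp
  [56,68): 12 bp
  [68,79): 11 bp
  [79,81): 2 bp
  [81,90): 9 bp
  [90,102): 12 bp
  [102,103): 1 bp
  [103,124): 21 bp
  [124,134): 10 bp
  [134,152): 18 bp
  [152,157): 5 bp
  [157,172): 15 bp
  [172,185): 13 bp
  [185,196): 11 bp
  [196,208): 12 bp
  [208,217): 9 bp
  [217,229): 12 bp
  [229,240): 11 bp
  [240,248): 8 bp
  [248,249): 1 bp

[1,1,1,2,5,6,8,8,9,9,9,10,11,11,11,12,12,12,12,13,13,15,18,19,21]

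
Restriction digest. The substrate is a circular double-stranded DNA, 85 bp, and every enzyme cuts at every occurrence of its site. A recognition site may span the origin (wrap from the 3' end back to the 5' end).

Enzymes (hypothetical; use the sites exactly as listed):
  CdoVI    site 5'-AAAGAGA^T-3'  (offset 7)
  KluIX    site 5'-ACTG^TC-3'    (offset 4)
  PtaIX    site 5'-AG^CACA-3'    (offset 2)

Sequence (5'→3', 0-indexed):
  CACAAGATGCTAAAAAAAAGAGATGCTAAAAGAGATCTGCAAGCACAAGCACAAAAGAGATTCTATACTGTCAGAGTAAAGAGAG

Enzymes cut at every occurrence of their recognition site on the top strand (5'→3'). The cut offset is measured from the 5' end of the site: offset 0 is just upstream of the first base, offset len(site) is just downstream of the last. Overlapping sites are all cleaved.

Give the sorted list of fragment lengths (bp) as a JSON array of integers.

[6,8,10,11,12,15,23]

Scan for sites:
  CdoVI (AAAGAGAT, off=7): starts [16, 28, 53] → cuts [23, 35, 60]
  KluIX (ACTGTC, off=4): starts [66] → cuts [70]
  PtaIX (AGCACA, off=2): starts [41, 47, 83] → cuts [0, 43, 49]

Pooled cuts: [0, 23, 35, 43, 49, 60, 70]

Fragment lengths:
  0→23: 23 bp
  23→35: 12 bp
  35→43: 8 bp
  43→49: 6 bp
  49→60: 11 bp
  60→70: 10 bp
  70→0 (wrap): 85-70+0 = 15 bp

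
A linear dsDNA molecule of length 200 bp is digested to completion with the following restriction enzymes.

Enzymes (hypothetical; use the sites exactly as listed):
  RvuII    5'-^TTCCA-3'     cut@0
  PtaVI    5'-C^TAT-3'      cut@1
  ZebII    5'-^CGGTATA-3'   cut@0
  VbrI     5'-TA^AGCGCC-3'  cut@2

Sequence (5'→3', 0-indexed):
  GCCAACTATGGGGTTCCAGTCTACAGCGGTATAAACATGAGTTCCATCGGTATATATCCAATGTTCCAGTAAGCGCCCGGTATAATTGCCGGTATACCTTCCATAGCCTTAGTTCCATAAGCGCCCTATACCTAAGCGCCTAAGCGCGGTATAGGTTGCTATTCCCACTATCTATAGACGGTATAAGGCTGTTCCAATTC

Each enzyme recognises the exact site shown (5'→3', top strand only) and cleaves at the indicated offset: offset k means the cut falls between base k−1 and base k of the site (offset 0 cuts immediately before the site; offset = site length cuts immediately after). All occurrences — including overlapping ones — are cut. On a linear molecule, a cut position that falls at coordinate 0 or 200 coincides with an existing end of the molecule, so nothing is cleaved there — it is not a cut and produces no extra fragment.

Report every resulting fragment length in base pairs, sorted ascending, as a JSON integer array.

Scan for sites:
  RvuII TTCCA/0: at [13, 41, 63, 98, 112, 191] ⇒ [13, 41, 63, 98, 112, 191]
  PtaVI CTAT/1: at [5, 125, 158, 167, 171] ⇒ [6, 126, 159, 168, 172]
  ZebII CGGTATA/0: at [26, 47, 77, 89, 146, 178] ⇒ [26, 47, 77, 89, 146, 178]
  VbrI TAAGCGCC/2: at [69, 117, 132] ⇒ [71, 119, 134]

All cut coordinates (distinct, sorted): [6, 13, 26, 41, 47, 63, 71, 77, 89, 98, 112, 119, 126, 134, 146, 159, 168, 172, 178, 191]

Fragments:
  [0,6): 6 bp
  [6,13): 7 bp
  [13,26): 13 bp
  [26,41): 15 bp
  [41,47): 6 bp
  [47,63): 16 bp
  [63,71): 8 bp
  [71,77): 6 bp
  [77,89): 12 bp
  [89,98): 9 bp
  [98,112): 14 bp
  [112,119): 7 bp
  [119,126): 7 bp
  [126,134): 8 bp
  [134,146): 12 bp
  [146,159): 13 bp
  [159,168): 9 bp
  [168,172): 4 bp
  [172,178): 6 bp
  [178,191): 13 bp
  [191,200): 9 bp

[4,6,6,6,6,7,7,7,8,8,9,9,9,12,12,13,13,13,14,15,16]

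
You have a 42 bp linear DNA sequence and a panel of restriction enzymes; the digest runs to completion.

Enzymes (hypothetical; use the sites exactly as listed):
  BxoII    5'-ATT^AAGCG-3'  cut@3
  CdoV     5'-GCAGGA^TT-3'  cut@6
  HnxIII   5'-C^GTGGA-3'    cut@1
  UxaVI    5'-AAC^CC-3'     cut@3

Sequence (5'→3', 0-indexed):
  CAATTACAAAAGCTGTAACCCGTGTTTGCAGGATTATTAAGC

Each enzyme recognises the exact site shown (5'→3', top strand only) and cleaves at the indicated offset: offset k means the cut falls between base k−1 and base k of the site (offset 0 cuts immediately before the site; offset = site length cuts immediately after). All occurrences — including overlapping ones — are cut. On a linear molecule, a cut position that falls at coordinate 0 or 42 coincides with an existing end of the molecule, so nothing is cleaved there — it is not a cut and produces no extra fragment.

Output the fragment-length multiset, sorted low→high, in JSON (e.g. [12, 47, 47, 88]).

[9,14,19]

Site scan:
  BxoII (ATTAAGCG, off=3): no sites
  CdoV GCAGGATT/6: at [27] ⇒ [33]
  HnxIII (CGTGGA, off=1): no sites
  UxaVI AACCC/3: at [16] ⇒ [19]

All cut coordinates (distinct, sorted): [19, 33]

Fragments:
  [0,19): 19 bp
  [19,33): 14 bp
  [33,42): 9 bp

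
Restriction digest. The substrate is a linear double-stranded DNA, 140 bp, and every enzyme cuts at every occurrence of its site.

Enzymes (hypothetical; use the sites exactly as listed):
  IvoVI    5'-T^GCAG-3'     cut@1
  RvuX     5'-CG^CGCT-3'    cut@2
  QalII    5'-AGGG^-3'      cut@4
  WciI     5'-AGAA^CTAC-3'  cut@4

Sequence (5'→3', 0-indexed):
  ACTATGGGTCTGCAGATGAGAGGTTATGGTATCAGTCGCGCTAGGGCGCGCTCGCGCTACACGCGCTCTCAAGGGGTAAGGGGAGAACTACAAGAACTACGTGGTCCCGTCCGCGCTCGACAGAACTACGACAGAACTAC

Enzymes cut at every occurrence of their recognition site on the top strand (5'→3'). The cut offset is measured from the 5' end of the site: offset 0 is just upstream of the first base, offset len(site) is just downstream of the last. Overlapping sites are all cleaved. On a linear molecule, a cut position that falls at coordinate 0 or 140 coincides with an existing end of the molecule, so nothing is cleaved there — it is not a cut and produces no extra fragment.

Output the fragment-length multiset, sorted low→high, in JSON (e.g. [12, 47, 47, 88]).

[2,4,5,6,7,8,9,9,11,11,12,12,17,27]

Scan for sites:
  IvoVI TGCAG/1: at [10] ⇒ [11]
  RvuX CGCGCT/2: at [36, 46, 52, 61, 111] ⇒ [38, 48, 54, 63, 113]
  QalII AGGG/4: at [42, 71, 78] ⇒ [46, 75, 82]
  WciI AGAACTAC/4: at [83, 92, 121, 132] ⇒ [87, 96, 125, 136]

All cut coordinates (distinct, sorted): [11, 38, 46, 48, 54, 63, 75, 82, 87, 96, 113, 125, 136]

Fragments:
  [0,11): 11 bp
  [11,38): 27 bp
  [38,46): 8 bp
  [46,48): 2 bp
  [48,54): 6 bp
  [54,63): 9 bp
  [63,75): 12 bp
  [75,82): 7 bp
  [82,87): 5 bp
  [87,96): 9 bp
  [96,113): 17 bp
  [113,125): 12 bp
  [125,136): 11 bp
  [136,140): 4 bp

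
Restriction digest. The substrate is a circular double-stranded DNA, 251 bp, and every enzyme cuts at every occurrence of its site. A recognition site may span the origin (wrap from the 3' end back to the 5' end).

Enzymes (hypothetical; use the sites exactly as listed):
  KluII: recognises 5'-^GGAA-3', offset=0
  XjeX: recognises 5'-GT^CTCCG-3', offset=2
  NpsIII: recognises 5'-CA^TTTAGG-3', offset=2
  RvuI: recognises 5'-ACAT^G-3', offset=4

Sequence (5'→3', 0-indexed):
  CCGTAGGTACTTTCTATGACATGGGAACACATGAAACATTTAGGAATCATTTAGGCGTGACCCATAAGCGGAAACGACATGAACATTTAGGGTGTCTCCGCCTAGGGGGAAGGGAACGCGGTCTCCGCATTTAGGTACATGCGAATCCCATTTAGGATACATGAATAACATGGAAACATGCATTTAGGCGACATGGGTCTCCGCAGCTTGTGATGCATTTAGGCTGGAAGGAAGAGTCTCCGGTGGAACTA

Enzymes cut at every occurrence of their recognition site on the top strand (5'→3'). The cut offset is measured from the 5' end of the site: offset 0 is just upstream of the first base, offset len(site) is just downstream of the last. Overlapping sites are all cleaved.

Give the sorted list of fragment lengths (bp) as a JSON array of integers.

Per-enzyme occurrences:
  KluII (GGAA, off=0): starts [23, 42, 69, 107, 112, 171, 225, 229, 244] → cuts [23, 42, 69, 107, 112, 171, 225, 229, 244]
  XjeX (GTCTCCG, off=2): starts [93, 120, 196, 235] → cuts [95, 122, 198, 237]
  NpsIII (CATTTAGG, off=2): starts [36, 47, 83, 127, 148, 180, 215] → cuts [38, 49, 85, 129, 150, 182, 217]
  RvuI (ACATG, off=4): starts [18, 28, 76, 136, 158, 167, 175, 190] → cuts [22, 32, 80, 140, 162, 171, 179, 194]

All cut coordinates (distinct, sorted): [22, 23, 32, 38, 42, 49, 69, 80, 85, 95, 107, 112, 122, 129, 140, 150, 162, 171, 179, 182, 194, 198, 217, 225, 229, 237, 244]

Fragments:
  22→23: 1 bp
  23→32: 9 bp
  32→38: 6 bp
  38→42: 4 bp
  42→49: 7 bp
  49→69: 20 bp
  69→80: 11 bp
  80→85: 5 bp
  85→95: 10 bp
  95→107: 12 bp
  107→112: 5 bp
  112→122: 10 bp
  122→129: 7 bp
  129→140: 11 bp
  140→150: 10 bp
  150→162: 12 bp
  162→171: 9 bp
  171→179: 8 bp
  179→182: 3 bp
  182→194: 12 bp
  194→198: 4 bp
  198→217: 19 bp
  217→225: 8 bp
  225→229: 4 bp
  229→237: 8 bp
  237→244: 7 bp
  244→22 (wrap): 251-244+22 = 29 bp

[1,3,4,4,4,5,5,6,7,7,7,8,8,8,9,9,10,10,10,11,11,12,12,12,19,20,29]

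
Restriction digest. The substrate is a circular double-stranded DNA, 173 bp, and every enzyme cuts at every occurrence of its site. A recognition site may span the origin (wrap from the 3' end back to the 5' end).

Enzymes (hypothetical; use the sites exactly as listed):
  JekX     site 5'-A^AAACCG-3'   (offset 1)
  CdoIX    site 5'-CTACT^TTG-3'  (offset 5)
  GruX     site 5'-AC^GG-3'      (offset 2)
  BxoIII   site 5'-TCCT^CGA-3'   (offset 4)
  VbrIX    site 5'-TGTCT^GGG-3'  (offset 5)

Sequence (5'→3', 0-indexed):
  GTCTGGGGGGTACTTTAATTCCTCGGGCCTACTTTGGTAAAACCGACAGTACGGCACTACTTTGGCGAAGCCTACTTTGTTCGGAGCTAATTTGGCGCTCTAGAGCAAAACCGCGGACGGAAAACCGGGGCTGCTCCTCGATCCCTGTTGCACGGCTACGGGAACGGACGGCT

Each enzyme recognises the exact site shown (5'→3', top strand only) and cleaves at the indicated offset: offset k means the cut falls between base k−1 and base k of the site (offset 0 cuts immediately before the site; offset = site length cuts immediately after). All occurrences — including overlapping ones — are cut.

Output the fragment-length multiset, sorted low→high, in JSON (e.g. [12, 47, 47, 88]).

Site scan:
  JekX AAAACCG/1: at [38, 106, 120] ⇒ [39, 107, 121]
  CdoIX CTACTTTG/5: at [28, 56, 71] ⇒ [33, 61, 76]
  GruX ACGG/2: at [50, 116, 151, 157, 163, 167] ⇒ [52, 118, 153, 159, 165, 169]
  BxoIII TCCTCGA/4: at [134] ⇒ [138]
  VbrIX TGTCTGGG/5: at [172] ⇒ [4]

Pooled cuts: [4, 33, 39, 52, 61, 76, 107, 118, 121, 138, 153, 159, 165, 169]

Fragments:
  4→33: 29 bp
  33→39: 6 bp
  39→52: 13 bp
  52→61: 9 bp
  61→76: 15 bp
  76→107: 31 bp
  107→118: 11 bp
  118→121: 3 bp
  121→138: 17 bp
  138→153: 15 bp
  153→159: 6 bp
  159→165: 6 bp
  165→169: 4 bp
  169→4 (wrap): 173-169+4 = 8 bp

[3,4,6,6,6,8,9,11,13,15,15,17,29,31]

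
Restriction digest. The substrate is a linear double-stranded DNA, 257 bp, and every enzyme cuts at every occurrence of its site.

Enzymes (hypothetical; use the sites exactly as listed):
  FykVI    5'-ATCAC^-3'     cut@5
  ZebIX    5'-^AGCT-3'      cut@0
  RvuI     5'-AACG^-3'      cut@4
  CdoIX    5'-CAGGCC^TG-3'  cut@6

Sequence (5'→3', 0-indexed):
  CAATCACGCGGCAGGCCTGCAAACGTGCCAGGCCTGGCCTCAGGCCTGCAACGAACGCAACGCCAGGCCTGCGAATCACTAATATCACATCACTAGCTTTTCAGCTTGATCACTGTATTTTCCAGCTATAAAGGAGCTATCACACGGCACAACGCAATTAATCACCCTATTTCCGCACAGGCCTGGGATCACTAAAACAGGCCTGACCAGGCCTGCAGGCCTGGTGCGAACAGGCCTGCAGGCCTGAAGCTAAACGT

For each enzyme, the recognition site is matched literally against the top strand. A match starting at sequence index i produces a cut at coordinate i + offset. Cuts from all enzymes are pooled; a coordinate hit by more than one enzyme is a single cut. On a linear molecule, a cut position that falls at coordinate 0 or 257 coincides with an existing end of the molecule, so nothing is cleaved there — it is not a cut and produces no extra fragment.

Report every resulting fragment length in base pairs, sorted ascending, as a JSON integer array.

[1,1,3,4,5,5,7,7,7,8,8,8,8,9,9,9,9,9,10,10,10,10,11,11,11,11,11,12,15,18]

Site scan:
  FykVI (ATCAC, off=5): starts [2, 74, 83, 88, 108, 138, 160, 187] → cuts [7, 79, 88, 93, 113, 143, 165, 192]
  ZebIX (AGCT, off=0): starts [94, 102, 123, 134, 247] → cuts [94, 102, 123, 134, 247]
  RvuI (AACG, off=4): starts [21, 49, 53, 58, 150, 252] → cuts [25, 53, 57, 62, 154, 256]
  CdoIX (CAGGCCTG, off=6): starts [11, 28, 40, 63, 177, 197, 207, 215, 230, 238] → cuts [17, 34, 46, 69, 183, 203, 213, 221, 236, 244]

All cut coordinates (distinct, sorted): [7, 17, 25, 34, 46, 53, 57, 62, 69, 79, 88, 93, 94, 102, 113, 123, 134, 143, 154, 165, 183, 192, 203, 213, 221, 236, 244, 247, 256]

Fragments:
  [0,7): 7 bp
  [7,17): 10 bp
  [17,25): 8 bp
  [25,34): 9 bp
  [34,46): 12 bp
  [46,53): 7 bp
  [53,57): 4 bp
  [57,62): 5 bp
  [62,69): 7 bp
  [69,79): 10 bp
  [79,88): 9 bp
  [88,93): 5 bp
  [93,94): 1 bp
  [94,102): 8 bp
  [102,113): 11 bp
  [113,123): 10 bp
  [123,134): 11 bp
  [134,143): 9 bp
  [143,154): 11 bp
  [154,165): 11 bp
  [165,183): 18 bp
  [183,192): 9 bp
  [192,203): 11 bp
  [203,213): 10 bp
  [213,221): 8 bp
  [221,236): 15 bp
  [236,244): 8 bp
  [244,247): 3 bp
  [247,256): 9 bp
  [256,257): 1 bp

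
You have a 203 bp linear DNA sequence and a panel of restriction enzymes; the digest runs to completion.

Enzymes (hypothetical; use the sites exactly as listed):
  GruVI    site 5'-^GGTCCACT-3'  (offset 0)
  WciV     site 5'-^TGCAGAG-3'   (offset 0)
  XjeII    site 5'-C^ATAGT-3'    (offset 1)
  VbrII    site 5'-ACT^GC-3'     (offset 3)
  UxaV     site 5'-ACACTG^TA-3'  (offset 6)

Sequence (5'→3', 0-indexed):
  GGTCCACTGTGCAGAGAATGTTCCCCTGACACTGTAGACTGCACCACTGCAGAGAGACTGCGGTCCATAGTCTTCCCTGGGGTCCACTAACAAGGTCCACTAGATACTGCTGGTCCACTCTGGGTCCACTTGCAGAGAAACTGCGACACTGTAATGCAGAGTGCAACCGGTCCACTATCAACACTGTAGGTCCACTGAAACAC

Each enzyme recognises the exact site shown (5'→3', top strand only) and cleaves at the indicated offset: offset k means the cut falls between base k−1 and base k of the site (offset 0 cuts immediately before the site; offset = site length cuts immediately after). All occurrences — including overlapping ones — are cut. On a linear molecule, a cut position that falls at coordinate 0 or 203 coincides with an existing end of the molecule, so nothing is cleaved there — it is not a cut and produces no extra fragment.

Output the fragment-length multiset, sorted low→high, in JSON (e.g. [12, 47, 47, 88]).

[1,2,3,3,6,7,7,8,9,9,11,11,12,13,14,14,15,15,18,25]

Site scan:
  GruVI (GGTCCACT, off=0): starts [0, 80, 93, 111, 122, 168, 188] → cuts [80, 93, 111, 122, 168, 188] (position 0 is a terminus of the linear molecule — no cut)
  WciV (TGCAGAG, off=0): starts [9, 47, 130, 154] → cuts [9, 47, 130, 154]
  XjeII (CATAGT, off=1): starts [65] → cuts [66]
  VbrII (ACTGC, off=3): starts [37, 45, 56, 105, 139] → cuts [40, 48, 59, 108, 142]
  UxaV (ACACTGTA, off=6): starts [28, 145, 180] → cuts [34, 151, 186]

All cut coordinates (distinct, sorted): [9, 34, 40, 47, 48, 59, 66, 80, 93, 108, 111, 122, 130, 142, 151, 154, 168, 186, 188]

Fragment lengths:
  [0,9): 9 bp
  [9,34): 25 bp
  [34,40): 6 bp
  [40,47): 7 bp
  [47,48): 1 bp
  [48,59): 11 bp
  [59,66): 7 bp
  [66,80): 14 bp
  [80,93): 13 bp
  [93,108): 15 bp
  [108,111): 3 bp
  [111,122): 11 bp
  [122,130): 8 bp
  [130,142): 12 bp
  [142,151): 9 bp
  [151,154): 3 bp
  [154,168): 14 bp
  [168,186): 18 bp
  [186,188): 2 bp
  [188,203): 15 bp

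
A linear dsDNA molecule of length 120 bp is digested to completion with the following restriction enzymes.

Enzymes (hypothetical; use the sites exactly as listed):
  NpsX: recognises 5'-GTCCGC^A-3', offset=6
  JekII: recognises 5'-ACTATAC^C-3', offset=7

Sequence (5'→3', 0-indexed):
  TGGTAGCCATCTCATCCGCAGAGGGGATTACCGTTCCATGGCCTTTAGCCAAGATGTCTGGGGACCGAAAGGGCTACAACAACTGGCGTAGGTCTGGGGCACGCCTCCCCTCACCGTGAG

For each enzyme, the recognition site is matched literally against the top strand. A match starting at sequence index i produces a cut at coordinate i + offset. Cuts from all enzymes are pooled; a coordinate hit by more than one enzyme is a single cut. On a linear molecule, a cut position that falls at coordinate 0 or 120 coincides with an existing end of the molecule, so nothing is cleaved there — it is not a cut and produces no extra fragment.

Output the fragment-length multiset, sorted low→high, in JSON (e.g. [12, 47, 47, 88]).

Scan for sites:
  NpsX (GTCCGCA, off=6): no sites
  JekII (ACTATACC, off=7): no sites

All cut coordinates (distinct, sorted): ∅

Fragment lengths:
  no cuts → one linear fragment of 120 bp

[120]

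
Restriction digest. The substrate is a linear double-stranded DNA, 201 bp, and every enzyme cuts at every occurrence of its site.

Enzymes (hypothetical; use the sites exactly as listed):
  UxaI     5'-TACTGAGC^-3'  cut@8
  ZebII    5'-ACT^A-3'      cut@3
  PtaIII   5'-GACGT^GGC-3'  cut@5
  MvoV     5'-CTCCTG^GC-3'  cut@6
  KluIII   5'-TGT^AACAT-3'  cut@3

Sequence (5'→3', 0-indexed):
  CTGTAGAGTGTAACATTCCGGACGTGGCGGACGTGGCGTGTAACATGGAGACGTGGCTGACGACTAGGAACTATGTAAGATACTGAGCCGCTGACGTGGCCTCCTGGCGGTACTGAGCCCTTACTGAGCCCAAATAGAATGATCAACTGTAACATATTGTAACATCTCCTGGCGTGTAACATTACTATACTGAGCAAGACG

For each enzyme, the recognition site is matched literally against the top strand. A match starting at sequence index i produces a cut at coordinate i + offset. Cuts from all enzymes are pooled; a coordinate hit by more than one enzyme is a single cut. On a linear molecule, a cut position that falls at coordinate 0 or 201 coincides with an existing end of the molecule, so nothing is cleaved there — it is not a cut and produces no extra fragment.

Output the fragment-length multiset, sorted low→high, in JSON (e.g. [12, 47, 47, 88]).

[6,6,7,7,9,9,9,9,9,10,11,11,11,11,12,13,14,16,21]

Site scan:
  UxaI (TACTGAGC, off=8): starts [80, 110, 121, 187] → cuts [88, 118, 129, 195]
  ZebII (ACTA, off=3): starts [62, 69, 183] → cuts [65, 72, 186]
  PtaIII (GACGTGGC, off=5): starts [20, 29, 49, 92] → cuts [25, 34, 54, 97]
  MvoV (CTCCTGGC, off=6): starts [100, 165] → cuts [106, 171]
  KluIII (TGTAACAT, off=3): starts [8, 38, 147, 157, 174] → cuts [11, 41, 150, 160, 177]

All cut coordinates (distinct, sorted): [11, 25, 34, 41, 54, 65, 72, 88, 97, 106, 118, 129, 150, 160, 171, 177, 186, 195]

Fragments:
  [0,11): 11 bp
  [11,25): 14 bp
  [25,34): 9 bp
  [34,41): 7 bp
  [41,54): 13 bp
  [54,65): 11 bp
  [65,72): 7 bp
  [72,88): 16 bp
  [88,97): 9 bp
  [97,106): 9 bp
  [106,118): 12 bp
  [118,129): 11 bp
  [129,150): 21 bp
  [150,160): 10 bp
  [160,171): 11 bp
  [171,177): 6 bp
  [177,186): 9 bp
  [186,195): 9 bp
  [195,201): 6 bp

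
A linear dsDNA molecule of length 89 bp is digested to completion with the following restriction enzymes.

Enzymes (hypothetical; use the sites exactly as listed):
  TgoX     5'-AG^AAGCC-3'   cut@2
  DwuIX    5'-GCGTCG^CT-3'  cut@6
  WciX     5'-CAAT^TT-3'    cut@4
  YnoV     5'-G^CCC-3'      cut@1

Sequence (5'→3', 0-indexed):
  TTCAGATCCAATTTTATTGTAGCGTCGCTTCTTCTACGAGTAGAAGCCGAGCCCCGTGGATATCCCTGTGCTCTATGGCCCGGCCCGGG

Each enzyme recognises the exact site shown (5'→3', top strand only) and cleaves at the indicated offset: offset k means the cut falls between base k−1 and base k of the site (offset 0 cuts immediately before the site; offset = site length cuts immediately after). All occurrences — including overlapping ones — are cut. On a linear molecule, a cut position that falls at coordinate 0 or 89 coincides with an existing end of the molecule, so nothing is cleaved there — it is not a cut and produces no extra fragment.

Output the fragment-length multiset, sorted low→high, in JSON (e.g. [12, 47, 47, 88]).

[5,6,8,12,15,16,27]

Site scan:
  TgoX AGAAGCC/2: at [41] ⇒ [43]
  DwuIX GCGTCGCT/6: at [21] ⇒ [27]
  WciX CAATTT/4: at [8] ⇒ [12]
  YnoV GCCC/1: at [50, 77, 82] ⇒ [51, 78, 83]

All cut coordinates (distinct, sorted): [12, 27, 43, 51, 78, 83]

Fragment lengths:
  [0,12): 12 bp
  [12,27): 15 bp
  [27,43): 16 bp
  [43,51): 8 bp
  [51,78): 27 bp
  [78,83): 5 bp
  [83,89): 6 bp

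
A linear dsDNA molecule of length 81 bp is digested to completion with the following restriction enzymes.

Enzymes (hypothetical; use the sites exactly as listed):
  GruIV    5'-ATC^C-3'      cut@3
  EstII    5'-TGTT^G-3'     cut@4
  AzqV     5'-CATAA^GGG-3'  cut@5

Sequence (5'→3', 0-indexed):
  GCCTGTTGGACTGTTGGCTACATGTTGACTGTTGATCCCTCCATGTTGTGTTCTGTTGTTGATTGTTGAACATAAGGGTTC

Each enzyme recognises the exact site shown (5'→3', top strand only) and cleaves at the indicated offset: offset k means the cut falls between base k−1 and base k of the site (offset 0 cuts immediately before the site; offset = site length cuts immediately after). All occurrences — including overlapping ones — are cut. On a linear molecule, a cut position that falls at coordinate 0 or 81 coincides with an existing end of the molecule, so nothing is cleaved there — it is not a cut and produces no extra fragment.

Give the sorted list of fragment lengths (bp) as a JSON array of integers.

[3,4,6,7,7,7,8,8,10,10,11]

Per-enzyme occurrences:
  GruIV ATCC/3: at [34] ⇒ [37]
  EstII TGTTG/4: at [3, 11, 22, 29, 43, 53, 56, 63] ⇒ [7, 15, 26, 33, 47, 57, 60, 67]
  AzqV CATAAGGG/5: at [70] ⇒ [75]

All cut coordinates (distinct, sorted): [7, 15, 26, 33, 37, 47, 57, 60, 67, 75]

Fragments:
  [0,7): 7 bp
  [7,15): 8 bp
  [15,26): 11 bp
  [26,33): 7 bp
  [33,37): 4 bp
  [37,47): 10 bp
  [47,57): 10 bp
  [57,60): 3 bp
  [60,67): 7 bp
  [67,75): 8 bp
  [75,81): 6 bp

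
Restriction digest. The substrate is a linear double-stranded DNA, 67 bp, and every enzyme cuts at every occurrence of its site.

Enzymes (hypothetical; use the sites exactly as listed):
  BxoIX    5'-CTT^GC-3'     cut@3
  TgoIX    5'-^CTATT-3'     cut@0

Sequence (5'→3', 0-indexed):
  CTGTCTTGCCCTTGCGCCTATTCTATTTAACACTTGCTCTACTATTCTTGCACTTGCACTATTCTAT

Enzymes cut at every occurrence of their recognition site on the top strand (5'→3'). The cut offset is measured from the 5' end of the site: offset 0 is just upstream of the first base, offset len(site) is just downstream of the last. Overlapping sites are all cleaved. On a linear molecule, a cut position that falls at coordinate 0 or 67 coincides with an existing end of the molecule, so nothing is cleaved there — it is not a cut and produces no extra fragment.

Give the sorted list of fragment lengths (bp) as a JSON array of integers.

[3,4,5,6,6,6,7,8,9,13]

Scan for sites:
  BxoIX CTTGC/3: at [4, 10, 32, 46, 52] ⇒ [7, 13, 35, 49, 55]
  TgoIX CTATT/0: at [17, 22, 41, 58] ⇒ [17, 22, 41, 58]

All cut coordinates (distinct, sorted): [7, 13, 17, 22, 35, 41, 49, 55, 58]

Fragment lengths:
  [0,7): 7 bp
  [7,13): 6 bp
  [13,17): 4 bp
  [17,22): 5 bp
  [22,35): 13 bp
  [35,41): 6 bp
  [41,49): 8 bp
  [49,55): 6 bp
  [55,58): 3 bp
  [58,67): 9 bp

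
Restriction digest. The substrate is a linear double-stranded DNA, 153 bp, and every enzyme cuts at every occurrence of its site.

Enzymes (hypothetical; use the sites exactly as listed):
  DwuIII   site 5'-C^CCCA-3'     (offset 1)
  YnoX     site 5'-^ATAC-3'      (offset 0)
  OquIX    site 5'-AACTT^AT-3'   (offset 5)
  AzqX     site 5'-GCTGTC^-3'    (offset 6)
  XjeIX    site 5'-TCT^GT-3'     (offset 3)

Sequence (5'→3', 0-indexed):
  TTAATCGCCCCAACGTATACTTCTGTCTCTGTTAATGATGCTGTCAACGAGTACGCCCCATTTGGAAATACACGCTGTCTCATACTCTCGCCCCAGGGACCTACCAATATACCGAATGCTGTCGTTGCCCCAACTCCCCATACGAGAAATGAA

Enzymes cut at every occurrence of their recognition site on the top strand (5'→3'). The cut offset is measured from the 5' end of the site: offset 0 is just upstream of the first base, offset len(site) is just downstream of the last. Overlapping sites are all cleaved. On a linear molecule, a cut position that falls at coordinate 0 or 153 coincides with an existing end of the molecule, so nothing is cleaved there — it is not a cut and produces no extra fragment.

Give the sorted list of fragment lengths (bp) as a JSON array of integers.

Per-enzyme occurrences:
  DwuIII CCCCA/1: at [7, 55, 90, 127, 135] ⇒ [8, 56, 91, 128, 136]
  YnoX ATAC/0: at [16, 67, 81, 108, 139] ⇒ [16, 67, 81, 108, 139]
  OquIX (AACTTAT, off=5): no sites
  AzqX GCTGTC/6: at [39, 73, 117] ⇒ [45, 79, 123]
  XjeIX TCTGT/3: at [21, 27] ⇒ [24, 30]

Pooled cuts: [8, 16, 24, 30, 45, 56, 67, 79, 81, 91, 108, 123, 128, 136, 139]

Fragment lengths:
  [0,8): 8 bp
  [8,16): 8 bp
  [16,24): 8 bp
  [24,30): 6 bp
  [30,45): 15 bp
  [45,56): 11 bp
  [56,67): 11 bp
  [67,79): 12 bp
  [79,81): 2 bp
  [81,91): 10 bp
  [91,108): 17 bp
  [108,123): 15 bp
  [123,128): 5 bp
  [128,136): 8 bp
  [136,139): 3 bp
  [139,153): 14 bp

[2,3,5,6,8,8,8,8,10,11,11,12,14,15,15,17]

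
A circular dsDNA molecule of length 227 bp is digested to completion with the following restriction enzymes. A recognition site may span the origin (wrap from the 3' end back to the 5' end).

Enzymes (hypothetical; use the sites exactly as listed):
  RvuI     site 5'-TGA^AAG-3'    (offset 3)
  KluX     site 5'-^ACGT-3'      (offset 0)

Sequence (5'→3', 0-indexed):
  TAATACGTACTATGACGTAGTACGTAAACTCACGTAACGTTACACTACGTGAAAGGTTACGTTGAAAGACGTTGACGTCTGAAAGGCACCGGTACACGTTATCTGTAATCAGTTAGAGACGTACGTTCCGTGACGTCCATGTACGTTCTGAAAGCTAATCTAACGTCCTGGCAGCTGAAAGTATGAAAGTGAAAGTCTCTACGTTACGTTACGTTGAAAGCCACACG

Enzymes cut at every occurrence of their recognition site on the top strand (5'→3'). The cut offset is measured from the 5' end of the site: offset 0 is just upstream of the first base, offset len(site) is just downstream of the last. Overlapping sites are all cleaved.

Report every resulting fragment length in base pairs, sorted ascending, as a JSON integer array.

Per-enzyme occurrences:
  RvuI (TGAAAG, off=3): starts [49, 62, 79, 148, 175, 183, 189, 214] → cuts [52, 65, 82, 151, 178, 186, 192, 217]
  KluX (ACGT, off=0): starts [4, 14, 21, 31, 36, 46, 58, 68, 74, 95, 118, 122, 132, 142, 162, 200, 205, 210, 224] → cuts [4, 14, 21, 31, 36, 46, 58, 68, 74, 95, 118, 122, 132, 142, 162, 200, 205, 210, 224]

All cut coordinates (distinct, sorted): [4, 14, 21, 31, 36, 46, 52, 58, 65, 68, 74, 82, 95, 118, 122, 132, 142, 151, 162, 178, 186, 192, 200, 205, 210, 217, 224]

Fragments:
  4→14: 10 bp
  14→21: 7 bp
  21→31: 10 bp
  31→36: 5 bp
  36→46: 10 bp
  46→52: 6 bp
  52→58: 6 bp
  58→65: 7 bp
  65→68: 3 bp
  68→74: 6 bp
  74→82: 8 bp
  82→95: 13 bp
  95→118: 23 bp
  118→122: 4 bp
  122→132: 10 bp
  132→142: 10 bp
  142→151: 9 bp
  151→162: 11 bp
  162→178: 16 bp
  178→186: 8 bp
  186→192: 6 bp
  192→200: 8 bp
  200→205: 5 bp
  205→210: 5 bp
  210→217: 7 bp
  217→224: 7 bp
  224→4 (wrap): 227-224+4 = 7 bp

[3,4,5,5,5,6,6,6,6,7,7,7,7,7,8,8,8,9,10,10,10,10,10,11,13,16,23]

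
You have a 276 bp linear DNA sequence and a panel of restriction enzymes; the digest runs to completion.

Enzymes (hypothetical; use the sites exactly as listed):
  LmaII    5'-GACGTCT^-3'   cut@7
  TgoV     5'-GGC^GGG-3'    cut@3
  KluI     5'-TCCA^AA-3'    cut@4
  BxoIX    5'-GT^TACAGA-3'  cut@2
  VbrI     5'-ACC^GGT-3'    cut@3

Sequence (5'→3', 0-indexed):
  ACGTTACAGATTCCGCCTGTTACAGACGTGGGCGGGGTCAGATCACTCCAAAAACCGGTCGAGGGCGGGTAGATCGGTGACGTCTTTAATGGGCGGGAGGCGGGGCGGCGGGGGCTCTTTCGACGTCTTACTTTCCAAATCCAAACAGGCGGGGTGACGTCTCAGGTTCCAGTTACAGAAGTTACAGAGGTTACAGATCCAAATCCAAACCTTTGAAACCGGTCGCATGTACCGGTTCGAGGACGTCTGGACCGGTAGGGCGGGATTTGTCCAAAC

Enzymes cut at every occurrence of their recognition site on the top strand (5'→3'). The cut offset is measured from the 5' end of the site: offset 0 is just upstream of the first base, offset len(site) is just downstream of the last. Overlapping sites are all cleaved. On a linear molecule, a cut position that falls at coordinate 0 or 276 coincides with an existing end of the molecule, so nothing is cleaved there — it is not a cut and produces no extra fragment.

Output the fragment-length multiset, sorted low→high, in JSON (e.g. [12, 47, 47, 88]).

Per-enzyme occurrences:
  LmaII GACGTCT/7: at [78, 121, 155, 241] ⇒ [85, 128, 162, 248]
  TgoV GGCGGG/3: at [30, 63, 91, 98, 106, 147, 258] ⇒ [33, 66, 94, 101, 109, 150, 261]
  KluI TCCAAA/4: at [46, 133, 139, 197, 203, 269] ⇒ [50, 137, 143, 201, 207, 273]
  BxoIX GTTACAGA/2: at [2, 18, 171, 180, 189] ⇒ [4, 20, 173, 182, 191]
  VbrI ACCGGT/3: at [53, 217, 230, 250] ⇒ [56, 220, 233, 253]

All cut coordinates (distinct, sorted): [4, 20, 33, 50, 56, 66, 85, 94, 101, 109, 128, 137, 143, 150, 162, 173, 182, 191, 201, 207, 220, 233, 248, 253, 261, 273]

Fragment lengths:
  [0,4): 4 bp
  [4,20): 16 bp
  [20,33): 13 bp
  [33,50): 17 bp
  [50,56): 6 bp
  [56,66): 10 bp
  [66,85): 19 bp
  [85,94): 9 bp
  [94,101): 7 bp
  [101,109): 8 bp
  [109,128): 19 bp
  [128,137): 9 bp
  [137,143): 6 bp
  [143,150): 7 bp
  [150,162): 12 bp
  [162,173): 11 bp
  [173,182): 9 bp
  [182,191): 9 bp
  [191,201): 10 bp
  [201,207): 6 bp
  [207,220): 13 bp
  [220,233): 13 bp
  [233,248): 15 bp
  [248,253): 5 bp
  [253,261): 8 bp
  [261,273): 12 bp
  [273,276): 3 bp

[3,4,5,6,6,6,7,7,8,8,9,9,9,9,10,10,11,12,12,13,13,13,15,16,17,19,19]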